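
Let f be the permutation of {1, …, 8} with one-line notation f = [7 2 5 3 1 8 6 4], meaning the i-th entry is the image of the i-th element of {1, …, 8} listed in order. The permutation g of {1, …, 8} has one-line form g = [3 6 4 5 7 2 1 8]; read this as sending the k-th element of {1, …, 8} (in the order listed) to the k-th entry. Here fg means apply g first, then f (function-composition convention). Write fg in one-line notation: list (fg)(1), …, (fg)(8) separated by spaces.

5 8 3 1 6 2 7 4

(fg)(x) = f(g(x)). Computing each image: f(g(1)) = f(3) = 5, f(g(2)) = f(6) = 8, f(g(3)) = f(4) = 3, f(g(4)) = f(5) = 1, f(g(5)) = f(7) = 6, f(g(6)) = f(2) = 2, f(g(7)) = f(1) = 7, f(g(8)) = f(8) = 4.
Hence fg = [5 8 3 1 6 2 7 4].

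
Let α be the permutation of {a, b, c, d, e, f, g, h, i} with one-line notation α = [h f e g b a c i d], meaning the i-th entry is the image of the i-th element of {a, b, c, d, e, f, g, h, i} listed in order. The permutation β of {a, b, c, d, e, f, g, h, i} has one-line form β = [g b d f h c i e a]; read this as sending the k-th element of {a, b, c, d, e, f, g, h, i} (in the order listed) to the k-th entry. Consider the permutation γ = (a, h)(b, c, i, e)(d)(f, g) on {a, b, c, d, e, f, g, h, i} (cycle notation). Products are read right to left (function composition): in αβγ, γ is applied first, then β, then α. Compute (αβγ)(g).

(αβγ)(g) = α(β(γ(g))). γ(g) = f, then β(f) = c, then α(c) = e, so the result is e.

e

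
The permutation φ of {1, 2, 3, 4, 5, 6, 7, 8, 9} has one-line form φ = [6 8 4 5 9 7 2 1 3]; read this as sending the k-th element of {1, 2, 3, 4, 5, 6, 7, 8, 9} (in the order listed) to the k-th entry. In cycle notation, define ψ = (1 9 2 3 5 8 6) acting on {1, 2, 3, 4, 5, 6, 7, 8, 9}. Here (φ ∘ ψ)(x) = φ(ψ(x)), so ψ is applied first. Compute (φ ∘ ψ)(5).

1

First apply ψ: ψ(5) = 8, then φ(8) = 1. Thus (φ ∘ ψ)(5) = 1.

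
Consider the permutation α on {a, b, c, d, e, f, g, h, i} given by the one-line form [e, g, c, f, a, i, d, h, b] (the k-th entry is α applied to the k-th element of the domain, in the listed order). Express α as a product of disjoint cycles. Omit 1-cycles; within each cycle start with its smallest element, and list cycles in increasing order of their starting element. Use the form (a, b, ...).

Start at a and follow images: a → e → a, giving the cycle (a, e).
Continuing from each remaining unvisited element yields (a, e)(b, g, d, f, i).

(a, e)(b, g, d, f, i)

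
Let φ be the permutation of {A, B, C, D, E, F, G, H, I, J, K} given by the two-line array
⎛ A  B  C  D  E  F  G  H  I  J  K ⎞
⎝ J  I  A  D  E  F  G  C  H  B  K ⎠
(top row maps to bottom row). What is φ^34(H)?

Tracing H → C → … returns to H after 6 steps, so H lies in a 6-cycle (A J B I H C).
Since the cycle has length 6, φ^34 acts on it the same as φ^4 (34 mod 6 = 4).
Advancing 4 steps from H: H → C → A → J → B.

B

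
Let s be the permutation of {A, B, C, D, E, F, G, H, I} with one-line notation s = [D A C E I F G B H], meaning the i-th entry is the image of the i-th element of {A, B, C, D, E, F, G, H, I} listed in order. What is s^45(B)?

E

Tracing B → A → … returns to B after 6 steps, so B lies in a 6-cycle (A D E I H B).
On a 6-cycle, s^6 is the identity, so s^45 = s^3 there (45 ≡ 3 mod 6).
Stepping 3 places around the cycle: B → A → D → E.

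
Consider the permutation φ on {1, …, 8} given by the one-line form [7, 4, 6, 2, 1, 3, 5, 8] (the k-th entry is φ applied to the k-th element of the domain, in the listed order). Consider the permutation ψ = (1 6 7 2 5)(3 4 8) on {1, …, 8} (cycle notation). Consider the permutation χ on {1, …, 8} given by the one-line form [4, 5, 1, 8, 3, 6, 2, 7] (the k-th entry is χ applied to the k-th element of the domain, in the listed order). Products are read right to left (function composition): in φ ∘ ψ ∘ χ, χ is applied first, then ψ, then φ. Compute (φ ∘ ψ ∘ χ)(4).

Chase 4: χ(4) = 8; ψ(8) = 3; φ(3) = 6. Hence (φ ∘ ψ ∘ χ)(4) = 6.

6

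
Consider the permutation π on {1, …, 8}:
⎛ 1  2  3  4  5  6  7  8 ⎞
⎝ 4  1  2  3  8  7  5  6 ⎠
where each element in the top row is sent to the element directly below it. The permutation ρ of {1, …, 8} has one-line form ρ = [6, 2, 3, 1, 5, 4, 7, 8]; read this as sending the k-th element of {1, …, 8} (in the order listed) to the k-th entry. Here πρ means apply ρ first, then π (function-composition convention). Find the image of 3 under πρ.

ρ(3) = 3, then π(3) = 2; composing gives (πρ)(3) = 2.

2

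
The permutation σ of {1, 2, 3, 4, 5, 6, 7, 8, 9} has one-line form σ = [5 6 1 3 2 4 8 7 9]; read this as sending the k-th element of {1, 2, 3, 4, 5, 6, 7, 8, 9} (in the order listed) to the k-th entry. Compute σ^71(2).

5

Tracing 2 → 6 → … returns to 2 after 6 steps, so 2 lies in a 6-cycle (1, 5, 2, 6, 4, 3).
On a 6-cycle, σ^6 is the identity, so σ^71 = σ^5 there (71 ≡ 5 mod 6).
Stepping 5 places around the cycle: 2 → 6 → 4 → 3 → 1 → 5.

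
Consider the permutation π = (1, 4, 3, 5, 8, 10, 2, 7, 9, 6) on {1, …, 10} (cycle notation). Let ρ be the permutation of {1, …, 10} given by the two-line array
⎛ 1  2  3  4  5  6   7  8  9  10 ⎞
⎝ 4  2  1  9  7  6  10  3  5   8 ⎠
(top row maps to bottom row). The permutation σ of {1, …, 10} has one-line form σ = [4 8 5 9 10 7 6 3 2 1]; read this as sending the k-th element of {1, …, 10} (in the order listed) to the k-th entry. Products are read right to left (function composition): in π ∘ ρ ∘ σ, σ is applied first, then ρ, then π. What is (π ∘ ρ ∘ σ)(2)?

5

Chase 2: σ(2) = 8; ρ(8) = 3; π(3) = 5. Hence (π ∘ ρ ∘ σ)(2) = 5.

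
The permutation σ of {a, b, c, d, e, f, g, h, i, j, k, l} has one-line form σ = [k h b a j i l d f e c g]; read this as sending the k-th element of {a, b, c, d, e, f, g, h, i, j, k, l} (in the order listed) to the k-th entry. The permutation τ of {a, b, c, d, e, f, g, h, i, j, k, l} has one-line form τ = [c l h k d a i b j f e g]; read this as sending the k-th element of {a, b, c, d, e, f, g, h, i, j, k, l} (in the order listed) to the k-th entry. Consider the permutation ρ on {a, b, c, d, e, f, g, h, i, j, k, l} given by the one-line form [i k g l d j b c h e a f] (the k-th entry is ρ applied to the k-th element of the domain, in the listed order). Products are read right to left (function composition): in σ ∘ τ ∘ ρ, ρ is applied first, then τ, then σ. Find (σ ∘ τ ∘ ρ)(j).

a

(σ ∘ τ ∘ ρ)(j) = σ(τ(ρ(j))). ρ(j) = e, then τ(e) = d, then σ(d) = a, so the result is a.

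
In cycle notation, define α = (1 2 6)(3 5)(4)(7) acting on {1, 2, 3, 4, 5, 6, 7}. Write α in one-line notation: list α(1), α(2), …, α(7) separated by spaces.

Image by image: 1→2, 2→6, 3→5, 4→4, 5→3, 6→1, 7→7.
So the one-line form is 2 6 5 4 3 1 7.

2 6 5 4 3 1 7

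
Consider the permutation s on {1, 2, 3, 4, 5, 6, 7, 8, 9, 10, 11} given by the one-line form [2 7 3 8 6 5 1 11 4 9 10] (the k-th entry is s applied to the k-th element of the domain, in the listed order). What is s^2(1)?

7

Tracing 1 → 2 → … returns to 1 after 3 steps, so 1 lies in a 3-cycle (1, 2, 7).
Advancing 2 steps from 1: 1 → 2 → 7.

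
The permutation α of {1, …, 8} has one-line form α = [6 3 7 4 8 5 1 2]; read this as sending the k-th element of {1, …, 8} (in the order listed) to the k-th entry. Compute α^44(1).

Tracing 1 → 6 → … returns to 1 after 7 steps, so 1 lies in a 7-cycle (1 6 5 8 2 3 7).
On a 7-cycle, α^7 is the identity, so α^44 = α^2 there (44 ≡ 2 mod 7).
Stepping 2 places around the cycle: 1 → 6 → 5.

5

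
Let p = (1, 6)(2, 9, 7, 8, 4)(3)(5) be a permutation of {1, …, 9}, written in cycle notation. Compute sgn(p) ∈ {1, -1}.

The cycle lengths are 5, 2, 1, 1.
A cycle is odd iff its length is even; p has 1 even-length cycle, so sgn(p) = (−1)^1 and p is odd.

-1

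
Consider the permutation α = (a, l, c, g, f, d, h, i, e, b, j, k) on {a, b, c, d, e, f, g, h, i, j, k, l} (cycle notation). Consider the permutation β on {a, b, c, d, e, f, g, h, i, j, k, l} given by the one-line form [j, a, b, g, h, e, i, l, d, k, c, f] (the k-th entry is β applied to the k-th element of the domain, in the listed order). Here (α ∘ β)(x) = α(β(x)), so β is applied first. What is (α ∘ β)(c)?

j

(α ∘ β)(c) = α(β(c)). β(c) = b, then α(b) = j. So (α ∘ β)(c) = j.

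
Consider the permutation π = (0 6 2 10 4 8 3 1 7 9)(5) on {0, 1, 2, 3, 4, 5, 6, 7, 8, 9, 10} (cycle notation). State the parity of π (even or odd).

odd

The cycle lengths are 10, 1.
A cycle is odd iff its length is even; π has 1 even-length cycle, so sgn(π) = (−1)^1 and π is odd.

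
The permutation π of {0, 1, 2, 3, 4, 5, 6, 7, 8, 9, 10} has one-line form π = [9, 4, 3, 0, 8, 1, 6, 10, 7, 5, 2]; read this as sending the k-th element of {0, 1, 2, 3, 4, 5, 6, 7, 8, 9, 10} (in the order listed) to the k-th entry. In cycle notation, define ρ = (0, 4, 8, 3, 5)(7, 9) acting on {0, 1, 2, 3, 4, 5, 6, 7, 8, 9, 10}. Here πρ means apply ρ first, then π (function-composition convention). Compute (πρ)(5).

9

(πρ)(5) = π(ρ(5)). ρ(5) = 0, then π(0) = 9. So (πρ)(5) = 9.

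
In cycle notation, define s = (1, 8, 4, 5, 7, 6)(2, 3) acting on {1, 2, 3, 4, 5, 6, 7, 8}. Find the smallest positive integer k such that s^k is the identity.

6

The disjoint cycles have lengths 6, 2.
Since disjoint cycles commute, ord(s) = lcm(6, 2) = 6.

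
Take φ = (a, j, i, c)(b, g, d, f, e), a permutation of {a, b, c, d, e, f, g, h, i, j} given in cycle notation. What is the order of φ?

20

The disjoint cycles have lengths 5, 4, 1.
The order is lcm(5, 4) = 20.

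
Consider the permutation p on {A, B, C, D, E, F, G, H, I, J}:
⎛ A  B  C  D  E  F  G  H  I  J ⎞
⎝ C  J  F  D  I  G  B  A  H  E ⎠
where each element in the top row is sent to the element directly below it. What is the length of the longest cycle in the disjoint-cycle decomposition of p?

Decomposing into disjoint cycles gives (A C F G B J E I H); the longest has length 9.

9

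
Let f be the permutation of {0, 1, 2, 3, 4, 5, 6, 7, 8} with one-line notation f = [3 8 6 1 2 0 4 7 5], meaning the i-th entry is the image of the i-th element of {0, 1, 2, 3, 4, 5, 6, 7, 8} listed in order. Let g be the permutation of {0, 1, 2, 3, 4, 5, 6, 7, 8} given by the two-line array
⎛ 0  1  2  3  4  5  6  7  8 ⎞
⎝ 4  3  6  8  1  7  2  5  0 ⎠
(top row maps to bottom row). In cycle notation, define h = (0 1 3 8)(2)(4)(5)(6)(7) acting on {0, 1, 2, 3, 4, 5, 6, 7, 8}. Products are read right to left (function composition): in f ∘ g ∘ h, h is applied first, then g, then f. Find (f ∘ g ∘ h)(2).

(f ∘ g ∘ h)(2) = f(g(h(2))). h(2) = 2, then g(2) = 6, then f(6) = 4, so the result is 4.

4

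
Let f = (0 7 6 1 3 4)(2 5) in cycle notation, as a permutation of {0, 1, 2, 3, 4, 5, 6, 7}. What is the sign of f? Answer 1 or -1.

1

The cycle lengths are 6, 2.
A cycle of length ℓ contributes ℓ−1 transpositions, so f is a product of 5 + 1 = 6 transpositions — even.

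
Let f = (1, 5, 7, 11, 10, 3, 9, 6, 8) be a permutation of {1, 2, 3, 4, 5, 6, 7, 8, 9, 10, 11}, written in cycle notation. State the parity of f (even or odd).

even

The cycle lengths are 9, 1, 1.
A cycle is odd iff its length is even; f has 0 even-length cycles, so sgn(f) = (−1)^0 and f is even.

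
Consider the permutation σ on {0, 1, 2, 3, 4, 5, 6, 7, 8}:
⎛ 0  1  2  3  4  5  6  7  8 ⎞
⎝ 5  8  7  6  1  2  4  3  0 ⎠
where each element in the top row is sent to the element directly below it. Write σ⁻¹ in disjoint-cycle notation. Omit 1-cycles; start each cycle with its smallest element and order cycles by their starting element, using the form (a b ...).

(0 8 1 4 6 3 7 2 5)

The cycle decomposition of σ is (0 5 2 7 3 6 4 1 8).
Reversing each cycle (and rotating so the smallest element leads) gives σ⁻¹ = (0 8 1 4 6 3 7 2 5).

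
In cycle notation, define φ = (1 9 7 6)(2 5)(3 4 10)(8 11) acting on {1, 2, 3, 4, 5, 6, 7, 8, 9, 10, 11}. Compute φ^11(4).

4 lies in the 3-cycle (3 4 10).
Since the cycle has length 3, φ^11 acts on it the same as φ^2 (11 mod 3 = 2).
Advancing 2 steps from 4: 4 → 10 → 3.

3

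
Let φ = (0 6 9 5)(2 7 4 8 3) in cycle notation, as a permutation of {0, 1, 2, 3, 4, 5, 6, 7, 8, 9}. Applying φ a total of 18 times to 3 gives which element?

4

3 lies in the 5-cycle (2 7 4 8 3).
Since the cycle has length 5, φ^18 acts on it the same as φ^3 (18 mod 5 = 3).
Advancing 3 steps from 3: 3 → 2 → 7 → 4.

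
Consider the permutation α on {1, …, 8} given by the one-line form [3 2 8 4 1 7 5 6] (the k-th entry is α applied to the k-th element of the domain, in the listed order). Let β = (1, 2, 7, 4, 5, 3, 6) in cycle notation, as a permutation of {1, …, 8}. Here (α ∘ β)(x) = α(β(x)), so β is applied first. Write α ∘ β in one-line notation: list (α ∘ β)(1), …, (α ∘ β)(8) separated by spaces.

For each element, apply β then α: 1 → 2 → 2; 2 → 7 → 5; 3 → 6 → 7; 4 → 5 → 1; 5 → 3 → 8; 6 → 1 → 3; 7 → 4 → 4; 8 → 8 → 6.
Collecting the images, α ∘ β = [2 5 7 1 8 3 4 6].

2 5 7 1 8 3 4 6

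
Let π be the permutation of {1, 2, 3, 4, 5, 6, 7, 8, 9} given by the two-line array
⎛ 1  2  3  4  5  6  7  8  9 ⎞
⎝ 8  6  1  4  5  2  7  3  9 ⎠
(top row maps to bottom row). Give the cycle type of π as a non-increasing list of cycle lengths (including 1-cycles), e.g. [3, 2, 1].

[3, 2, 1, 1, 1, 1]

The disjoint cycles are (1 8 3)(2 6)(4)(5)(7)(9), with lengths 3, 2, 1, 1, 1, 1 in non-increasing order.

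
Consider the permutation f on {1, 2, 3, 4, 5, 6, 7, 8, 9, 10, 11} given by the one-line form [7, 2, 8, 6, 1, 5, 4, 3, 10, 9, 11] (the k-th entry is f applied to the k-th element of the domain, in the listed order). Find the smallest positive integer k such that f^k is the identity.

Decomposing into disjoint cycles gives cycle lengths 5, 2, 2, 1, 1.
The order of f is the least common multiple of its cycle lengths: lcm(5, 2, 2) = 10.

10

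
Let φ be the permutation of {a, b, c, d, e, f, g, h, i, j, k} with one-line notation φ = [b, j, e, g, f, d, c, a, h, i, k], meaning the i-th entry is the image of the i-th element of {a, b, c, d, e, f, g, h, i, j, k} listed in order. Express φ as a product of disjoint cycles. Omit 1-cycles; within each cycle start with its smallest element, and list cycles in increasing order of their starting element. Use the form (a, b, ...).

Start at a and follow images: a → b → j → i → h → a, giving the cycle (a, b, j, i, h).
Continuing from each remaining unvisited element yields (a, b, j, i, h)(c, e, f, d, g).

(a, b, j, i, h)(c, e, f, d, g)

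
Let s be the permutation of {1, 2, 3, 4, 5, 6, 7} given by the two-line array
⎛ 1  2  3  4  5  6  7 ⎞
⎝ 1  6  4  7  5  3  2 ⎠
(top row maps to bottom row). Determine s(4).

The entry below 4 in the array is 7, so s(4) = 7.

7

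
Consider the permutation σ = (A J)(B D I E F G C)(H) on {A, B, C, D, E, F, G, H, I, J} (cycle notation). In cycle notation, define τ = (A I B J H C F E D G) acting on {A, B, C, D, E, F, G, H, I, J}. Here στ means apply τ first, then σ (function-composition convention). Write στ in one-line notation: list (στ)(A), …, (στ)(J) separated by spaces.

(στ)(x) = σ(τ(x)). Computing each image: σ(τ(A)) = σ(I) = E, σ(τ(B)) = σ(J) = A, σ(τ(C)) = σ(F) = G, σ(τ(D)) = σ(G) = C, σ(τ(E)) = σ(D) = I, σ(τ(F)) = σ(E) = F, σ(τ(G)) = σ(A) = J, σ(τ(H)) = σ(C) = B, σ(τ(I)) = σ(B) = D, σ(τ(J)) = σ(H) = H.
Hence στ = [E A G C I F J B D H].

E A G C I F J B D H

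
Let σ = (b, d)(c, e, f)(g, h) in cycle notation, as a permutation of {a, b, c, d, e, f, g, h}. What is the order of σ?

The cycle type of σ is (3, 2, 2, 1).
The order of σ is the least common multiple of its cycle lengths: lcm(3, 2, 2) = 6.

6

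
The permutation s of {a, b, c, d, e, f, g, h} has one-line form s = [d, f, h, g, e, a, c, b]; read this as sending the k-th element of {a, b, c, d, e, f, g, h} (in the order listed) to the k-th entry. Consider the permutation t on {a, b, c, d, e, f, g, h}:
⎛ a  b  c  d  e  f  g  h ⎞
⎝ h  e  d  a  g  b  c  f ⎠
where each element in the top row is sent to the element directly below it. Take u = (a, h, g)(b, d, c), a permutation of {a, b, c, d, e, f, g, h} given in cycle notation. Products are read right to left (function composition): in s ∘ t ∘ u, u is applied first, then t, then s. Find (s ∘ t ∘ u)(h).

Apply the permutations in order: u(h) = g, then t(g) = c, then s(c) = h. So (s ∘ t ∘ u)(h) = h.

h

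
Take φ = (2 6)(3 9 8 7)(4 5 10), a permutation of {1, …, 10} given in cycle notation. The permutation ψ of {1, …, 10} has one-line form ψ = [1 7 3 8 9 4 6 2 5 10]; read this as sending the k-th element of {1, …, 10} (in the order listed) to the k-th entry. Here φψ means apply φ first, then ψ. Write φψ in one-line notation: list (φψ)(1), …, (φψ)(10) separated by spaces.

1 4 5 9 10 7 3 6 2 8

For each element, apply φ then ψ: 1 → 1 → 1; 2 → 6 → 4; 3 → 9 → 5; 4 → 5 → 9; 5 → 10 → 10; 6 → 2 → 7; 7 → 3 → 3; 8 → 7 → 6; 9 → 8 → 2; 10 → 4 → 8.
Collecting the images, φψ = [1 4 5 9 10 7 3 6 2 8].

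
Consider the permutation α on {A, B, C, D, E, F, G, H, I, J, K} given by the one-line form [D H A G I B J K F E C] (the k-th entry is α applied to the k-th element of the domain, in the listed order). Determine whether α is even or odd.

even

In disjoint-cycle form the cycle lengths are 11.
A cycle of length ℓ contributes ℓ−1 transpositions, so α is a product of 10 transpositions — even.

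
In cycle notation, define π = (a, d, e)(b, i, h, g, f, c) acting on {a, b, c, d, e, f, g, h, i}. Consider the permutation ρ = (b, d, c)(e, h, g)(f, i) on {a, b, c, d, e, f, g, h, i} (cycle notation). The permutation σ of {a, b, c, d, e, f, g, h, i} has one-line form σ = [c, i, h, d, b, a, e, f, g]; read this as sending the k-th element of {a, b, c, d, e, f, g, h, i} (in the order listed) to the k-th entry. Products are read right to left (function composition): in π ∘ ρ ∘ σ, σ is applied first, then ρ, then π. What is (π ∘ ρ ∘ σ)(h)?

h

Apply the permutations in order: σ(h) = f, then ρ(f) = i, then π(i) = h. So (π ∘ ρ ∘ σ)(h) = h.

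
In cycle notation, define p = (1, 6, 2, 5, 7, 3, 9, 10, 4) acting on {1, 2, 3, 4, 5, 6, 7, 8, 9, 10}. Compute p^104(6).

9

6 lies in the 9-cycle (1, 6, 2, 5, 7, 3, 9, 10, 4).
On a 9-cycle, p^9 is the identity, so p^104 = p^5 there (104 ≡ 5 mod 9).
Advancing 5 steps from 6: 6 → 2 → 5 → 7 → 3 → 9.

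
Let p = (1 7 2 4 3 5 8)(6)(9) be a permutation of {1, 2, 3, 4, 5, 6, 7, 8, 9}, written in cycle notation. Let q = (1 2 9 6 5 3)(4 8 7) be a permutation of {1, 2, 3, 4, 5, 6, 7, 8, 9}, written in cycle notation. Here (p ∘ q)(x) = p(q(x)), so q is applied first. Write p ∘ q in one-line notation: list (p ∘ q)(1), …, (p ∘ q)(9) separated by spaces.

4 9 7 1 5 8 3 2 6

For each element, apply q then p: 1 → 2 → 4; 2 → 9 → 9; 3 → 1 → 7; 4 → 8 → 1; 5 → 3 → 5; 6 → 5 → 8; 7 → 4 → 3; 8 → 7 → 2; 9 → 6 → 6.
Collecting the images, p ∘ q = [4 9 7 1 5 8 3 2 6].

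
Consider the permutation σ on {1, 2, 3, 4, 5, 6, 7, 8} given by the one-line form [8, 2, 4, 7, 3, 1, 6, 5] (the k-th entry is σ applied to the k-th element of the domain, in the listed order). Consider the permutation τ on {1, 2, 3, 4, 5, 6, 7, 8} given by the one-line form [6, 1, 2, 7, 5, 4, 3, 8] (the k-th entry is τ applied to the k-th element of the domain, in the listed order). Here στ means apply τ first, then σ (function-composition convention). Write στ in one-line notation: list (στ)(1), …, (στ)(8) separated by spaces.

For each element, apply τ then σ: 1 → 6 → 1; 2 → 1 → 8; 3 → 2 → 2; 4 → 7 → 6; 5 → 5 → 3; 6 → 4 → 7; 7 → 3 → 4; 8 → 8 → 5.
So στ in one-line form is 1 8 2 6 3 7 4 5.

1 8 2 6 3 7 4 5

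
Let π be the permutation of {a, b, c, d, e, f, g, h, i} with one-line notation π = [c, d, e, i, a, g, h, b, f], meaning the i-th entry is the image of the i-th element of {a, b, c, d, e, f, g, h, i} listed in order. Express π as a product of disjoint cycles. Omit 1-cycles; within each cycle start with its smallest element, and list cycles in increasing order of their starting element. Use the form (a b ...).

Start at a and follow images: a → c → e → a, giving the cycle (a c e).
Repeating from the next unused element and collecting all non-trivial cycles gives (a c e)(b d i f g h).

(a c e)(b d i f g h)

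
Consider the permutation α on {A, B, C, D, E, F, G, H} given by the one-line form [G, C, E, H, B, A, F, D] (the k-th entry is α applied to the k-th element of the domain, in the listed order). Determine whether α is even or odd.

In disjoint-cycle form the cycle lengths are 3, 3, 2.
A cycle is odd iff its length is even; α has 1 even-length cycle, so sgn(α) = (−1)^1 and α is odd.

odd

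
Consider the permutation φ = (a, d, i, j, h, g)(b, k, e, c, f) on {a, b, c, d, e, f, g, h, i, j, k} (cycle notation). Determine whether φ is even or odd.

odd

The cycle lengths are 6, 5.
A cycle is odd iff its length is even; φ has 1 even-length cycle, so sgn(φ) = (−1)^1 and φ is odd.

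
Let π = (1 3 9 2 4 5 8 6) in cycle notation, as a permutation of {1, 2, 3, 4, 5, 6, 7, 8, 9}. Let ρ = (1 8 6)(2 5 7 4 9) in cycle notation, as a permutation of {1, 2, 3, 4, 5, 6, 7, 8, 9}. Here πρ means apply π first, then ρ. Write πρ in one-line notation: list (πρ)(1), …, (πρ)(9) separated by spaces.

3 9 2 7 6 8 4 1 5

Chase each element through π then ρ: 1 → 3 → 3; 2 → 4 → 9; 3 → 9 → 2; 4 → 5 → 7; 5 → 8 → 6; 6 → 1 → 8; 7 → 7 → 4; 8 → 6 → 1; 9 → 2 → 5.
Collecting the images, πρ = [3 9 2 7 6 8 4 1 5].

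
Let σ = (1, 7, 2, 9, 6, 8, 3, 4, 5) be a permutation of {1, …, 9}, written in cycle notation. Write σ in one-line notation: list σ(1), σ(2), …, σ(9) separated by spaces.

7 9 4 5 1 8 2 3 6

Image by image: 1→7, 2→9, 3→4, 4→5, 5→1, 6→8, 7→2, 8→3, 9→6.
Listing these in domain order gives 7 9 4 5 1 8 2 3 6.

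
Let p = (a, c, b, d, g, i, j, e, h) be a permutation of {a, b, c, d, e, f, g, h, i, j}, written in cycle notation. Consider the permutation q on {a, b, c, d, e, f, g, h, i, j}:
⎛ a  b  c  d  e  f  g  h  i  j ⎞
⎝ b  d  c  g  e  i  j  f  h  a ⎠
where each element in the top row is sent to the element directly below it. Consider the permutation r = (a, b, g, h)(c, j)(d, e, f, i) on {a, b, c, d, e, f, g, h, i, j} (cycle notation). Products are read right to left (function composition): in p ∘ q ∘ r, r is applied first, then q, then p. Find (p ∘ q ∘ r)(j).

Apply the permutations in order: r(j) = c, then q(c) = c, then p(c) = b. So (p ∘ q ∘ r)(j) = b.

b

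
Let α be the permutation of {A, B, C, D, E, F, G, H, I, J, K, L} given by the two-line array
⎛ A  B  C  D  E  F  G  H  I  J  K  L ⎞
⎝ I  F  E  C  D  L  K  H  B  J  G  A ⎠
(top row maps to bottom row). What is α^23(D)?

E

Tracing D → C → … returns to D after 3 steps, so D lies in a 3-cycle (C, E, D).
Since the cycle has length 3, α^23 acts on it the same as α^2 (23 mod 3 = 2).
Stepping 2 places around the cycle: D → C → E.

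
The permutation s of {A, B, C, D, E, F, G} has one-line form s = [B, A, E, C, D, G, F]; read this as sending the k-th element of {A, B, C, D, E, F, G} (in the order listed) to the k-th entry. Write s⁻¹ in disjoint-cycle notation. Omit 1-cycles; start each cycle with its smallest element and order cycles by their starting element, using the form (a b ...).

(A B)(C D E)(F G)

The cycle decomposition of s is (A B)(C E D)(F G).
The inverse reverses every cycle; in canonical form, s⁻¹ = (A B)(C D E)(F G).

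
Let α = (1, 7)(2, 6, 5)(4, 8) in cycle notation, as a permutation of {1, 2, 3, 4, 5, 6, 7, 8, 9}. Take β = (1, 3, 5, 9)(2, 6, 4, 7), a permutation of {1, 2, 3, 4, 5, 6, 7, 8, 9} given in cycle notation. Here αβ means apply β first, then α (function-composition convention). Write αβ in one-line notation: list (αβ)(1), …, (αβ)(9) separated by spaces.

(αβ)(x) = α(β(x)). Computing each image: α(β(1)) = α(3) = 3, α(β(2)) = α(6) = 5, α(β(3)) = α(5) = 2, α(β(4)) = α(7) = 1, α(β(5)) = α(9) = 9, α(β(6)) = α(4) = 8, α(β(7)) = α(2) = 6, α(β(8)) = α(8) = 4, α(β(9)) = α(1) = 7.
Hence αβ = [3 5 2 1 9 8 6 4 7].

3 5 2 1 9 8 6 4 7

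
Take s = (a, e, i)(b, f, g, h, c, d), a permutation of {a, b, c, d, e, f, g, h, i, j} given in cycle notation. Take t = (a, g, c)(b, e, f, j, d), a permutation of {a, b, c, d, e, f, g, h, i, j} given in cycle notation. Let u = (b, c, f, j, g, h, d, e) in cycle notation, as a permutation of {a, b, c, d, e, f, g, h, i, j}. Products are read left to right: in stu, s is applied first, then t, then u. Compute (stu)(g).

Apply the permutations in order: s(g) = h, then t(h) = h, then u(h) = d. So (stu)(g) = d.

d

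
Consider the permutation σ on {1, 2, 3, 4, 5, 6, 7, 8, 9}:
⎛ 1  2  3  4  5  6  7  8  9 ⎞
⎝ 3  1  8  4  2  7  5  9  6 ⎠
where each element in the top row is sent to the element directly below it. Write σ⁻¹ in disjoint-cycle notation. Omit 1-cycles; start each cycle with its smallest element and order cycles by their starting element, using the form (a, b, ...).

The cycle decomposition of σ is (1, 3, 8, 9, 6, 7, 5, 2).
Reversing each cycle (and rotating so the smallest element leads) gives σ⁻¹ = (1, 2, 5, 7, 6, 9, 8, 3).

(1, 2, 5, 7, 6, 9, 8, 3)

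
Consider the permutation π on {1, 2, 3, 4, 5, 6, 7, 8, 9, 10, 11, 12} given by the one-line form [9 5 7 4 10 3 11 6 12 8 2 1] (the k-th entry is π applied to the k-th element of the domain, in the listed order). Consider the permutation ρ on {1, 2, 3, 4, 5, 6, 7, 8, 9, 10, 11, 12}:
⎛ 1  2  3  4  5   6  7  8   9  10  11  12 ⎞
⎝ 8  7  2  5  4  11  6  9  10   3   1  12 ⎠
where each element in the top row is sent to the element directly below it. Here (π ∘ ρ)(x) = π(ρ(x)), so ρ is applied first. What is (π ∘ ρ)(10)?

7

ρ(10) = 3, then π(3) = 7; composing gives (π ∘ ρ)(10) = 7.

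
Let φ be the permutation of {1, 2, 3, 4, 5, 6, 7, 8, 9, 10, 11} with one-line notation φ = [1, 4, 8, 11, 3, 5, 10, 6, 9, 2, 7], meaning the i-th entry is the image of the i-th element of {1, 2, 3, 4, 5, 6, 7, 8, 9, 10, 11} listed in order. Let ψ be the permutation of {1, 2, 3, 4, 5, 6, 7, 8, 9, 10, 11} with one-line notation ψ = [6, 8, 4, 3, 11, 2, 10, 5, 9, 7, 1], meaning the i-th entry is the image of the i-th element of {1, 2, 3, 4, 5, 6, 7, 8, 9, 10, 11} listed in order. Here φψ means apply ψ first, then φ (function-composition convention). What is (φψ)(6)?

ψ(6) = 2, then φ(2) = 4; composing gives (φψ)(6) = 4.

4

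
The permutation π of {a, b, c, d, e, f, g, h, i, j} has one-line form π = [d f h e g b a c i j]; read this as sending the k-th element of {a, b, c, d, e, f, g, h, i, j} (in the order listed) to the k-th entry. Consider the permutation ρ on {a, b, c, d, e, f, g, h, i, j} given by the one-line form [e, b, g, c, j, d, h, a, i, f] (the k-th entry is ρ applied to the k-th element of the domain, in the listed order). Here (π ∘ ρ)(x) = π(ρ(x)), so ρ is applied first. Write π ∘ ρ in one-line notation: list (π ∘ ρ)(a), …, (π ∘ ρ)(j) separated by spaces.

Chase each element through ρ then π: a → e → g; b → b → f; c → g → a; d → c → h; e → j → j; f → d → e; g → h → c; h → a → d; i → i → i; j → f → b.
Collecting the images, π ∘ ρ = [g f a h j e c d i b].

g f a h j e c d i b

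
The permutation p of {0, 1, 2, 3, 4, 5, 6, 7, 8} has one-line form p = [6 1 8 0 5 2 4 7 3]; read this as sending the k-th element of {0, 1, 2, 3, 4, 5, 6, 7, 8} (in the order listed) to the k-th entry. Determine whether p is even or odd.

In disjoint-cycle form the cycle lengths are 7, 1, 1.
A cycle of length ℓ contributes ℓ−1 transpositions, so p is a product of 6 transpositions — even.

even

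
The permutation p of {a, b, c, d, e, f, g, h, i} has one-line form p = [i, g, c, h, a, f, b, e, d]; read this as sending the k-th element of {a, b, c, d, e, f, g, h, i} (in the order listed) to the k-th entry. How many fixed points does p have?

The fixed points (elements with p(x) = x) are {c, f}, so there are 2.

2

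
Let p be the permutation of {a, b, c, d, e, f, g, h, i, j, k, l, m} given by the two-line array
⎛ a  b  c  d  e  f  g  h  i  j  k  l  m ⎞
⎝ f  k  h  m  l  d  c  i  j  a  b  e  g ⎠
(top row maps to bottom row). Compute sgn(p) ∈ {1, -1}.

In disjoint-cycle form the cycle lengths are 9, 2, 2.
A cycle is odd iff its length is even; p has 2 even-length cycles, so sgn(p) = (−1)^2 and p is even.

1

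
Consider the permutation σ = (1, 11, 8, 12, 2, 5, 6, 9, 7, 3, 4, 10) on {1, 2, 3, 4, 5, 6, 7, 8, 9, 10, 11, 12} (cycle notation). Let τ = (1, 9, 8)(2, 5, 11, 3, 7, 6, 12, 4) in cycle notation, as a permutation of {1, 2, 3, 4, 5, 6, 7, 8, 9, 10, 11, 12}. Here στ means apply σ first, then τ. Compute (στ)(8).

4

σ(8) = 12, then τ(12) = 4; composing gives (στ)(8) = 4.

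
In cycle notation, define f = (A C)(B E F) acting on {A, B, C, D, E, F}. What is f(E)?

F

In the cycle (B E F), E is followed by F, so f(E) = F.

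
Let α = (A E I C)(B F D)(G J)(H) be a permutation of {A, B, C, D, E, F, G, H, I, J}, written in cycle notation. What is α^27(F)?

F lies in the 3-cycle (B F D).
Since the cycle has length 3, α^27 acts on it the same as α^0 (27 mod 3 = 0).
So α^27(F) = F.

F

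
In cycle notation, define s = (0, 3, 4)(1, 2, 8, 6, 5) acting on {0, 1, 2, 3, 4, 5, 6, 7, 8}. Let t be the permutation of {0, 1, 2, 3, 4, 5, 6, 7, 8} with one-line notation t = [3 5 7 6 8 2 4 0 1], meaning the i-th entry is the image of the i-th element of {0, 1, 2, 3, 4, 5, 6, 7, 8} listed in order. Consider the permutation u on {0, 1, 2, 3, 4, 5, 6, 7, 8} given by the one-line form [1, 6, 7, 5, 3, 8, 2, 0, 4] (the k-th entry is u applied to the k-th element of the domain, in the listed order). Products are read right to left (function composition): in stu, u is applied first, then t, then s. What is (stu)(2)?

(stu)(2) = s(t(u(2))). u(2) = 7, then t(7) = 0, then s(0) = 3, so the result is 3.

3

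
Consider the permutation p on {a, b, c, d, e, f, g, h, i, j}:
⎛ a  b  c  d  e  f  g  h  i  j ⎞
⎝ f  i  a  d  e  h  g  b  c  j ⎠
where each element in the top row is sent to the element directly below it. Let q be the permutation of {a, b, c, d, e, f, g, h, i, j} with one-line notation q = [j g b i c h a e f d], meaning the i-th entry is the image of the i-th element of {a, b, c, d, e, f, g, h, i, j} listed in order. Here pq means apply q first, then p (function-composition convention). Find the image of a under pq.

(pq)(a) = p(q(a)). q(a) = j, then p(j) = j. So (pq)(a) = j.

j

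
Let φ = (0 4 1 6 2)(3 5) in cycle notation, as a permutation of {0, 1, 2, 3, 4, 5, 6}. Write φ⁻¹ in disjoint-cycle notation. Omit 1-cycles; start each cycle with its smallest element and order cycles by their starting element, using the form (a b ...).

(0 2 6 1 4)(3 5)

The inverse reverses each cycle.
Reversing each cycle of φ and rotating so the smallest element leads gives (0 2 6 1 4)(3 5).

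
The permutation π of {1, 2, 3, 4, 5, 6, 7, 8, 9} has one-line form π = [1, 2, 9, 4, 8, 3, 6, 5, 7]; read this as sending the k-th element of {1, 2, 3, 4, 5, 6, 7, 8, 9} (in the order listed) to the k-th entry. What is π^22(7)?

Tracing 7 → 6 → … returns to 7 after 4 steps, so 7 lies in a 4-cycle (3, 9, 7, 6).
On a 4-cycle, π^4 is the identity, so π^22 = π^2 there (22 ≡ 2 mod 4).
Advancing 2 steps from 7: 7 → 6 → 3.

3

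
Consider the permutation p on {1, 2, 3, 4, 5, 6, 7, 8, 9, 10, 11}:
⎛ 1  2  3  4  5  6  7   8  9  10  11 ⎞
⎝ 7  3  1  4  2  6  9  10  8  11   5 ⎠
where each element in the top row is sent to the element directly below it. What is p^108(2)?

Tracing 2 → 3 → … returns to 2 after 9 steps, so 2 lies in a 9-cycle (1 7 9 8 10 11 5 2 3).
On a 9-cycle, p^9 is the identity, so p^108 = p^0 there (108 ≡ 0 mod 9).
So p^108(2) = 2.

2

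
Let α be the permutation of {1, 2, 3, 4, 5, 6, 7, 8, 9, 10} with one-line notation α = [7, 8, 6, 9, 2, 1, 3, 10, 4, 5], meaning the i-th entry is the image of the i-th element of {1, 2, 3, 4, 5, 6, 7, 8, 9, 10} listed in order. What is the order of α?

Decomposing into disjoint cycles gives cycle lengths 4, 4, 2.
Since disjoint cycles commute, ord(α) = lcm(4, 4, 2) = 4.

4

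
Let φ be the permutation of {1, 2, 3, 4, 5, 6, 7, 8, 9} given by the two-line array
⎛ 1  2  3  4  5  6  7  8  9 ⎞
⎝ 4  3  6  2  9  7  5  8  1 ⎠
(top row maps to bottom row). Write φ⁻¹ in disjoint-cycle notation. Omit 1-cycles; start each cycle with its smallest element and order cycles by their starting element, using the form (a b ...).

(1 9 5 7 6 3 2 4)

First write φ in disjoint cycles: (1 4 2 3 6 7 5 9).
The inverse reverses every cycle; in canonical form, φ⁻¹ = (1 9 5 7 6 3 2 4).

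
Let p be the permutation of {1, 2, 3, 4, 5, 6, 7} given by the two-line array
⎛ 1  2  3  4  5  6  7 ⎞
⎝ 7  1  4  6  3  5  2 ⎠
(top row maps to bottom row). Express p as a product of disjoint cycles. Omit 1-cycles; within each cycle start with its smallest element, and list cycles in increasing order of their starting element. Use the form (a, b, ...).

Iterating p from 1 gives 1 → 7 → 2 → 1; that is the 3-cycle (1, 7, 2).
Continuing from each remaining unvisited element yields (1, 7, 2)(3, 4, 6, 5).

(1, 7, 2)(3, 4, 6, 5)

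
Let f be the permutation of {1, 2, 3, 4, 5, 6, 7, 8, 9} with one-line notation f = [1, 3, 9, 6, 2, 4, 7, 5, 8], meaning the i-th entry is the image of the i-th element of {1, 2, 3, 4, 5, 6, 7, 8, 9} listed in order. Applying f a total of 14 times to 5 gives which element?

8

Tracing 5 → 2 → … returns to 5 after 5 steps, so 5 lies in a 5-cycle (2 3 9 8 5).
Since the cycle has length 5, f^14 acts on it the same as f^4 (14 mod 5 = 4).
Stepping 4 places around the cycle: 5 → 2 → 3 → 9 → 8.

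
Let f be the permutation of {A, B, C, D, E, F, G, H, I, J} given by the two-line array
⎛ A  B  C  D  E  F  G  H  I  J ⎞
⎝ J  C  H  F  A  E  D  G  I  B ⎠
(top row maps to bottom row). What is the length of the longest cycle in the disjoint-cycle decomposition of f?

Decomposing into disjoint cycles gives (A J B C H G D F E); the longest has length 9.

9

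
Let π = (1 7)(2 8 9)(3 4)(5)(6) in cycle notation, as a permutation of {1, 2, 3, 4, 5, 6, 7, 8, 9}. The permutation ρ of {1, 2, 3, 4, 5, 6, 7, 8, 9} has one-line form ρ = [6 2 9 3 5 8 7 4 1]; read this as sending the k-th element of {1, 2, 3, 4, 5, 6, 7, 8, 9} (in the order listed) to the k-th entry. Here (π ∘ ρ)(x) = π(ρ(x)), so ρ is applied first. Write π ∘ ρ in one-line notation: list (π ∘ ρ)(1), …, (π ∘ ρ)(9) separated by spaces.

Chase each element through ρ then π: 1 → 6 → 6; 2 → 2 → 8; 3 → 9 → 2; 4 → 3 → 4; 5 → 5 → 5; 6 → 8 → 9; 7 → 7 → 1; 8 → 4 → 3; 9 → 1 → 7.
So π ∘ ρ in one-line form is 6 8 2 4 5 9 1 3 7.

6 8 2 4 5 9 1 3 7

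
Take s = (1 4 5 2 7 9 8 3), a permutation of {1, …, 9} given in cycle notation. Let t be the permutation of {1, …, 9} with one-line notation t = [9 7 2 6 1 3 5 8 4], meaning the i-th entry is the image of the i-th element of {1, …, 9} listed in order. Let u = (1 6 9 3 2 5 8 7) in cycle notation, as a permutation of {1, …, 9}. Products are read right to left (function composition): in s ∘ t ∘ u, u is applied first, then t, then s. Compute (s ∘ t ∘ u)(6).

Chase 6: u(6) = 9; t(9) = 4; s(4) = 5. Hence (s ∘ t ∘ u)(6) = 5.

5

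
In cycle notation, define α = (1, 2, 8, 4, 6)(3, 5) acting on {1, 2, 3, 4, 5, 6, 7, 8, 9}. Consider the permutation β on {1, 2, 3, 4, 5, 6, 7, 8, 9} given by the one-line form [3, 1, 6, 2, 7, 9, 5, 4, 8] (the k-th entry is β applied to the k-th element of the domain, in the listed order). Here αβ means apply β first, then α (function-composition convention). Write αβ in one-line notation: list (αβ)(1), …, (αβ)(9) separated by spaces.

(αβ)(x) = α(β(x)). Computing each image: α(β(1)) = α(3) = 5, α(β(2)) = α(1) = 2, α(β(3)) = α(6) = 1, α(β(4)) = α(2) = 8, α(β(5)) = α(7) = 7, α(β(6)) = α(9) = 9, α(β(7)) = α(5) = 3, α(β(8)) = α(4) = 6, α(β(9)) = α(8) = 4.
Hence αβ = [5 2 1 8 7 9 3 6 4].

5 2 1 8 7 9 3 6 4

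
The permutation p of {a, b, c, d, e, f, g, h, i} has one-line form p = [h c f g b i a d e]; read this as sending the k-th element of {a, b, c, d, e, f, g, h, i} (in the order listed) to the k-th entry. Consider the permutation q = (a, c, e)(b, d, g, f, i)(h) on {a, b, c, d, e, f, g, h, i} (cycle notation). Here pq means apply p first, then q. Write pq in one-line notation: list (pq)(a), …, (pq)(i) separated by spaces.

h e i f d b c g a

(pq)(x) = q(p(x)). Computing each image: q(p(a)) = q(h) = h, q(p(b)) = q(c) = e, q(p(c)) = q(f) = i, q(p(d)) = q(g) = f, q(p(e)) = q(b) = d, q(p(f)) = q(i) = b, q(p(g)) = q(a) = c, q(p(h)) = q(d) = g, q(p(i)) = q(e) = a.
Hence pq = [h e i f d b c g a].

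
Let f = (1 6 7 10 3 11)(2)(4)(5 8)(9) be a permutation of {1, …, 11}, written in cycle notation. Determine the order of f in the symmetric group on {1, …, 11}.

The cycle type of f is (6, 2, 1, 1, 1).
The order of f is the least common multiple of its cycle lengths: lcm(6, 2) = 6.

6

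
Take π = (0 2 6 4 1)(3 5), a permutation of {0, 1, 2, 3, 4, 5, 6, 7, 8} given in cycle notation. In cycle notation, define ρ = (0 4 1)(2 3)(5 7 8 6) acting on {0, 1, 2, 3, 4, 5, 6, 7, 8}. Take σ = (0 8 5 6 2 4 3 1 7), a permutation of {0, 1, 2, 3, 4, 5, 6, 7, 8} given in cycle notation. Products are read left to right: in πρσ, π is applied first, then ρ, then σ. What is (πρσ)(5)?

4

Apply the permutations in order: π(5) = 3, then ρ(3) = 2, then σ(2) = 4. So (πρσ)(5) = 4.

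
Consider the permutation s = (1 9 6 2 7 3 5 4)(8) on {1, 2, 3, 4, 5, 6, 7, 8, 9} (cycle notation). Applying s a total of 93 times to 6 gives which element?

4

6 lies in the 8-cycle (1 9 6 2 7 3 5 4).
On an 8-cycle, s^8 is the identity, so s^93 = s^5 there (93 ≡ 5 mod 8).
Stepping 5 places around the cycle: 6 → 2 → 7 → 3 → 5 → 4.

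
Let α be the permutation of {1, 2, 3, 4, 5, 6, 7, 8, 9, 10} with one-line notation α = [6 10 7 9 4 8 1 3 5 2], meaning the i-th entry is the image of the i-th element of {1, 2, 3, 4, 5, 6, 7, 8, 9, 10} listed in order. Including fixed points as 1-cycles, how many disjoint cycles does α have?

3

The cycle decomposition is (1 6 8 3 7)(2 10)(4 9 5), which has 3 cycles (counting 1-cycles).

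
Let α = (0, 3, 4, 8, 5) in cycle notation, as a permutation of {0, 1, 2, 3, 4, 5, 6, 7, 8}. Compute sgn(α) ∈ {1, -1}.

The cycle lengths are 5, 1, 1, 1, 1.
A cycle is odd iff its length is even; α has 0 even-length cycles, so sgn(α) = (−1)^0 and α is even.

1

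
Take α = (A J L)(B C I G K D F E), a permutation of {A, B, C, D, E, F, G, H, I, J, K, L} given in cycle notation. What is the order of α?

24

The disjoint cycles have lengths 8, 3, 1.
The order of α is the least common multiple of its cycle lengths: lcm(8, 3) = 24.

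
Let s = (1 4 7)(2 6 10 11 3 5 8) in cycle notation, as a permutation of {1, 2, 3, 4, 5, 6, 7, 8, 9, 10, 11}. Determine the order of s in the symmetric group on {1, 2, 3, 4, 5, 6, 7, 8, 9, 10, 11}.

21

The cycle type of s is (7, 3, 1).
The order is lcm(7, 3) = 21.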